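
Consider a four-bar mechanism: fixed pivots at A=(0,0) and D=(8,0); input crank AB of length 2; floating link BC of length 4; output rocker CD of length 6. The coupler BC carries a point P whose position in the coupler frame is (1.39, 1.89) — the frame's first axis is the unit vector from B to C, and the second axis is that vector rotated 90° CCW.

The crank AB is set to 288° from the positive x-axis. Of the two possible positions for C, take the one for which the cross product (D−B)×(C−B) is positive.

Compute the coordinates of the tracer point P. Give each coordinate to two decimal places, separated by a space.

-0.54 0.14

A=(0,0), D=(8.00,0)
B = A + 2.00·(cos288°, sin288°) = (0.6180, -1.9021)
|BD| = 7.6231
circle(B,4.00) ∩ circle(D,6.00): a=2.4997, h=3.1227
  candidates: C₊=(2.2595,1.7456) cross=23.805; C₋=(3.8179,-4.3023) cross=-23.805
  mode + wants cross > 0 → take C=(2.2595,1.7456) (cross=23.805)
ex = (C−B)/|BC| = (0.4104,0.9119); ey = (-0.9119,0.4104)
P = B + 1.39·ex + 1.89·ey = (-0.5351,0.1411)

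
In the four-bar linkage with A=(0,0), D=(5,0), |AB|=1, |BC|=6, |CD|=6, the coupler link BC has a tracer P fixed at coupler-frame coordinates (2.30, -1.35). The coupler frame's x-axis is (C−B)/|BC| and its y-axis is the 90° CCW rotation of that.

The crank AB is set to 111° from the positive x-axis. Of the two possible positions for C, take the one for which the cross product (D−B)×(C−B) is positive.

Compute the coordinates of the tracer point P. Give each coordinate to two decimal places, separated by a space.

A=(0,0), D=(5.00,0)
B = A + 1.00·(cos111°, sin111°) = (-0.3584, 0.9336)
|BD| = 5.4391
circle(B,6.00) ∩ circle(D,6.00): a=2.7195, h=5.3483
  candidates: C₊=(3.2388,5.7357) cross=29.090; C₋=(1.4028,-4.8021) cross=-29.090
  mode + wants cross > 0 → take C=(3.2388,5.7357) (cross=29.090)
ex = (C−B)/|BC| = (0.5995,0.8004); ey = (-0.8004,0.5995)
P = B + 2.30·ex + -1.35·ey = (2.1010,1.9650)

2.10 1.97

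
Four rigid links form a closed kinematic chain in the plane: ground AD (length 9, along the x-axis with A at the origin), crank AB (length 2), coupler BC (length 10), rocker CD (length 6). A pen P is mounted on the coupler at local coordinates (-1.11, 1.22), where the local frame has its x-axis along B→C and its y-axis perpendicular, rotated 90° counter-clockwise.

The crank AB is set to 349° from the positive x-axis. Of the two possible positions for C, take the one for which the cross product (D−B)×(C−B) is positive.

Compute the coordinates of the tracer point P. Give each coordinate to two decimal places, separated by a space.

A=(0,0), D=(9.00,0)
B = A + 2.00·(cos349°, sin349°) = (1.9633, -0.3816)
|BD| = 7.0471
circle(B,10.00) ∩ circle(D,6.00): a=8.0644, h=5.9131
  candidates: C₊=(9.6956,5.9595) cross=41.670; C₋=(10.3361,-5.8494) cross=-41.670
  mode + wants cross > 0 → take C=(9.6956,5.9595) (cross=41.670)
ex = (C−B)/|BC| = (0.7732,0.6341); ey = (-0.6341,0.7732)
P = B + -1.11·ex + 1.22·ey = (0.3313,-0.1421)

0.33 -0.14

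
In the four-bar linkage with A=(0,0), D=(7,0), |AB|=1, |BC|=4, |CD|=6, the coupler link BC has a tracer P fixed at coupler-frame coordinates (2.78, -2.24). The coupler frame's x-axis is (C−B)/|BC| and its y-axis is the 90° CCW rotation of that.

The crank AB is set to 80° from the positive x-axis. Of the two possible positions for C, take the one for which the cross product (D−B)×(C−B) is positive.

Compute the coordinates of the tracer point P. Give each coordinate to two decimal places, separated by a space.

3.65 1.79

A=(0,0), D=(7.00,0)
B = A + 1.00·(cos80°, sin80°) = (0.1736, 0.9848)
|BD| = 6.8970
circle(B,4.00) ∩ circle(D,6.00): a=1.9986, h=3.4649
  candidates: C₊=(2.6465,4.1288) cross=23.898; C₋=(1.6570,-2.7300) cross=-23.898
  mode + wants cross > 0 → take C=(2.6465,4.1288) (cross=23.898)
ex = (C−B)/|BC| = (0.6182,0.7860); ey = (-0.7860,0.6182)
P = B + 2.78·ex + -2.24·ey = (3.6530,1.7851)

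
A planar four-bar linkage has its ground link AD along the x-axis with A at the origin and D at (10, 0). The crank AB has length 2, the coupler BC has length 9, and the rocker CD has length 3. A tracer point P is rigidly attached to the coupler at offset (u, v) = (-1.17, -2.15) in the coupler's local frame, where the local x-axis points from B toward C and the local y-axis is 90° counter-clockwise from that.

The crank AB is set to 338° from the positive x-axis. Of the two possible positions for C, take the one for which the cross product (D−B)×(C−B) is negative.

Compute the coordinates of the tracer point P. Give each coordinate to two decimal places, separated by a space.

0.20 -2.55

A=(0,0), D=(10.00,0)
B = A + 2.00·(cos338°, sin338°) = (1.8544, -0.7492)
|BD| = 8.1800
circle(B,9.00) ∩ circle(D,3.00): a=8.4910, h=2.9838
  candidates: C₊=(10.0364,2.9998) cross=24.408; C₋=(10.5829,-2.9428) cross=-24.408
  mode - wants cross < 0 → take C=(10.5829,-2.9428) (cross=-24.408)
ex = (C−B)/|BC| = (0.9698,-0.2437); ey = (0.2437,0.9698)
P = B + -1.17·ex + -2.15·ey = (0.1956,-2.5492)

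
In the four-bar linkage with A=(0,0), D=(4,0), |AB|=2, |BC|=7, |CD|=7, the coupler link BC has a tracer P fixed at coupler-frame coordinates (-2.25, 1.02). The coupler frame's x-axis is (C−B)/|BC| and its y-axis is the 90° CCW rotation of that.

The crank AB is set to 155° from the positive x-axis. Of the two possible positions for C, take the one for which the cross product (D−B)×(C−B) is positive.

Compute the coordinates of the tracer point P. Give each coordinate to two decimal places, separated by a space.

-3.90 -0.48

A=(0,0), D=(4.00,0)
B = A + 2.00·(cos155°, sin155°) = (-1.8126, 0.8452)
|BD| = 5.8737
circle(B,7.00) ∩ circle(D,7.00): a=2.9369, h=6.3541
  candidates: C₊=(2.0081,6.7106) cross=37.322; C₋=(0.1793,-5.8654) cross=-37.322
  mode + wants cross > 0 → take C=(2.0081,6.7106) (cross=37.322)
ex = (C−B)/|BC| = (0.5458,0.8379); ey = (-0.8379,0.5458)
P = B + -2.25·ex + 1.02·ey = (-3.8954,-0.4833)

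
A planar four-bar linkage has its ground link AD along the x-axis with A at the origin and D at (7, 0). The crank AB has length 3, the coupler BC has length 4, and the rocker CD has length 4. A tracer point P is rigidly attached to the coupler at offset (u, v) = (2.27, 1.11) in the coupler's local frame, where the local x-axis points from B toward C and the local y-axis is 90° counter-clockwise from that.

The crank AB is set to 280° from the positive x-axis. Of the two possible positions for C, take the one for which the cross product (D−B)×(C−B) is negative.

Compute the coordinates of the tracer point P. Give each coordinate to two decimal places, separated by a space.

A=(0,0), D=(7.00,0)
B = A + 3.00·(cos280°, sin280°) = (0.5209, -2.9544)
|BD| = 7.1209
circle(B,4.00) ∩ circle(D,4.00): a=3.5604, h=1.8230
  candidates: C₊=(3.0041,0.1815) cross=12.981; C₋=(4.5168,-3.1359) cross=-12.981
  mode - wants cross < 0 → take C=(4.5168,-3.1359) (cross=-12.981)
ex = (C−B)/|BC| = (0.9990,-0.0454); ey = (0.0454,0.9990)
P = B + 2.27·ex + 1.11·ey = (2.8390,-1.9486)

2.84 -1.95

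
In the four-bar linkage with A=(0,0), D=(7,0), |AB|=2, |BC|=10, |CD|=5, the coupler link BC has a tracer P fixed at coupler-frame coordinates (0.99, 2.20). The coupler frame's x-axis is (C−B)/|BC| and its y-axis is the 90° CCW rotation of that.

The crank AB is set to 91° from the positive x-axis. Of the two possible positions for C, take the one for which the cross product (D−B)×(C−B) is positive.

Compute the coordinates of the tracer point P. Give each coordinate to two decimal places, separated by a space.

A=(0,0), D=(7.00,0)
B = A + 2.00·(cos91°, sin91°) = (-0.0349, 1.9997)
|BD| = 7.3136
circle(B,10.00) ∩ circle(D,5.00): a=8.7842, h=4.7788
  candidates: C₊=(9.7212,4.1946) cross=34.950; C₋=(7.1080,-4.9988) cross=-34.950
  mode + wants cross > 0 → take C=(9.7212,4.1946) (cross=34.950)
ex = (C−B)/|BC| = (0.9756,0.2195); ey = (-0.2195,0.9756)
P = B + 0.99·ex + 2.20·ey = (0.4481,4.3633)

0.45 4.36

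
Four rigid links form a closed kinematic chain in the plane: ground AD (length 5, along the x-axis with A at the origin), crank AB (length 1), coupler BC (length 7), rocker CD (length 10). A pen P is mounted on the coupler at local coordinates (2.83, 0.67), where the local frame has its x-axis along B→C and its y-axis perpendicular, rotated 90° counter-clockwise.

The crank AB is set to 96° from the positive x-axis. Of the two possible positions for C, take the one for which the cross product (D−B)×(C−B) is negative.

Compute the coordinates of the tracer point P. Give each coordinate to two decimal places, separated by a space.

A=(0,0), D=(5.00,0)
B = A + 1.00·(cos96°, sin96°) = (-0.1045, 0.9945)
|BD| = 5.2005
circle(B,7.00) ∩ circle(D,10.00): a=-2.3031, h=6.6103
  candidates: C₊=(-1.1010,7.9232) cross=34.377; C₋=(-3.6293,-5.0533) cross=-34.377
  mode - wants cross < 0 → take C=(-3.6293,-5.0533) (cross=-34.377)
ex = (C−B)/|BC| = (-0.5035,-0.8640); ey = (0.8640,-0.5035)
P = B + 2.83·ex + 0.67·ey = (-0.9507,-1.7879)

-0.95 -1.79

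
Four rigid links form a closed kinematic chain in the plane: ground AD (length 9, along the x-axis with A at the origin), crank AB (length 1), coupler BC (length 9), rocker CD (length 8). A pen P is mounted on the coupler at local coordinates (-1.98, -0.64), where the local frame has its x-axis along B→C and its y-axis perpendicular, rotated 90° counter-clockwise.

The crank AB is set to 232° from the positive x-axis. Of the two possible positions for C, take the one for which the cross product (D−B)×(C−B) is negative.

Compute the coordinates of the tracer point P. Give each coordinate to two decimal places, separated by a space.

A=(0,0), D=(9.00,0)
B = A + 1.00·(cos232°, sin232°) = (-0.6157, -0.7880)
|BD| = 9.6479
circle(B,9.00) ∩ circle(D,8.00): a=5.7050, h=6.9608
  candidates: C₊=(4.5017,6.6155) cross=67.157; C₋=(5.6388,-7.2596) cross=-67.157
  mode - wants cross < 0 → take C=(5.6388,-7.2596) (cross=-67.157)
ex = (C−B)/|BC| = (0.6949,-0.7191); ey = (0.7191,0.6949)
P = B + -1.98·ex + -0.64·ey = (-2.4518,0.1910)

-2.45 0.19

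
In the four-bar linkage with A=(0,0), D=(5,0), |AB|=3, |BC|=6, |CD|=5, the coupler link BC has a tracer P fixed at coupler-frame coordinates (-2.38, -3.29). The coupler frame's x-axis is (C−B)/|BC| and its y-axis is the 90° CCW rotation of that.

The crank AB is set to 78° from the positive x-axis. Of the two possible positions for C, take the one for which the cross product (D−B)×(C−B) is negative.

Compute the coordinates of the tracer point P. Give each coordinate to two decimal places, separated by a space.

A=(0,0), D=(5.00,0)
B = A + 3.00·(cos78°, sin78°) = (0.6237, 2.9344)
|BD| = 5.2690
circle(B,6.00) ∩ circle(D,5.00): a=3.6783, h=4.7402
  candidates: C₊=(6.3188,4.8229) cross=24.976; C₋=(1.0389,-3.0512) cross=-24.976
  mode - wants cross < 0 → take C=(1.0389,-3.0512) (cross=-24.976)
ex = (C−B)/|BC| = (0.0692,-0.9976); ey = (0.9976,0.0692)
P = B + -2.38·ex + -3.29·ey = (-2.8231,5.0811)

-2.82 5.08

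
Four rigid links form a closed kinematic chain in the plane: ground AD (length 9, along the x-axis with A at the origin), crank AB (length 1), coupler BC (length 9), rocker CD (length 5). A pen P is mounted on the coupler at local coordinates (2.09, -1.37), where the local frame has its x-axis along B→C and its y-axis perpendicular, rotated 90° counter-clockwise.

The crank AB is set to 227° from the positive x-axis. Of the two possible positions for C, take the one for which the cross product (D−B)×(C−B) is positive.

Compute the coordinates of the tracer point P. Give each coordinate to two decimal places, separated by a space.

1.82 -0.65

A=(0,0), D=(9.00,0)
B = A + 1.00·(cos227°, sin227°) = (-0.6820, -0.7314)
|BD| = 9.7096
circle(B,9.00) ∩ circle(D,5.00): a=7.7385, h=4.5951
  candidates: C₊=(6.6884,4.4336) cross=44.617; C₋=(7.3807,-4.7305) cross=-44.617
  mode + wants cross > 0 → take C=(6.6884,4.4336) (cross=44.617)
ex = (C−B)/|BC| = (0.8189,0.5739); ey = (-0.5739,0.8189)
P = B + 2.09·ex + -1.37·ey = (1.8158,-0.6539)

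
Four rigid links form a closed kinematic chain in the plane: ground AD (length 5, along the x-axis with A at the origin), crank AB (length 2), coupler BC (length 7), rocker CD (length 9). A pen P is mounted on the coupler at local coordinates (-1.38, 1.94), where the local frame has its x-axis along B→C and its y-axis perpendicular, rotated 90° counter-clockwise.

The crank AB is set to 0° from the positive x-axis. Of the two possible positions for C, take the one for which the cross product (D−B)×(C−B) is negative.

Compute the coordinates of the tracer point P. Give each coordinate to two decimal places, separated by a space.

4.38 0.09

A=(0,0), D=(5.00,0)
B = A + 2.00·(cos0°, sin0°) = (2.0000, 0.0000)
|BD| = 3.0000
circle(B,7.00) ∩ circle(D,9.00): a=-3.8333, h=5.8571
  candidates: C₊=(-1.8333,5.8571) cross=17.571; C₋=(-1.8333,-5.8571) cross=-17.571
  mode - wants cross < 0 → take C=(-1.8333,-5.8571) (cross=-17.571)
ex = (C−B)/|BC| = (-0.5476,-0.8367); ey = (0.8367,-0.5476)
P = B + -1.38·ex + 1.94·ey = (4.3790,0.0923)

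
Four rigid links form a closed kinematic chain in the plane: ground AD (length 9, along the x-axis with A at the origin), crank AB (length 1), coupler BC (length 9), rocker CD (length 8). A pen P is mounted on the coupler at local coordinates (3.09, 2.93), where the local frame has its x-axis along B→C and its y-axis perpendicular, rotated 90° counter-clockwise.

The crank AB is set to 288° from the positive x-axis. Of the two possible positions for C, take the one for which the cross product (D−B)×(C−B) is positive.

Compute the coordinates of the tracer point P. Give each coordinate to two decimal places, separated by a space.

A=(0,0), D=(9.00,0)
B = A + 1.00·(cos288°, sin288°) = (0.3090, -0.9511)
|BD| = 8.7429
circle(B,9.00) ∩ circle(D,8.00): a=5.3437, h=7.2419
  candidates: C₊=(4.8332,6.8292) cross=63.315; C₋=(6.4087,-7.5687) cross=-63.315
  mode + wants cross > 0 → take C=(4.8332,6.8292) (cross=63.315)
ex = (C−B)/|BC| = (0.5027,0.8645); ey = (-0.8645,0.5027)
P = B + 3.09·ex + 2.93·ey = (-0.6706,3.1930)

-0.67 3.19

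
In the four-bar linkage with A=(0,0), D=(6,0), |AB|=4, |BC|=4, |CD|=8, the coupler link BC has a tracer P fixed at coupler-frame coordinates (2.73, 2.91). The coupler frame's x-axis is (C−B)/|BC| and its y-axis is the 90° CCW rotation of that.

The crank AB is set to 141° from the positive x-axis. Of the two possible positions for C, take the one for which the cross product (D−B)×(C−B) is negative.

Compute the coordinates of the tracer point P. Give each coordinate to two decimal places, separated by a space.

0.49 0.80

A=(0,0), D=(6.00,0)
B = A + 4.00·(cos141°, sin141°) = (-3.1086, 2.5173)
|BD| = 9.4500
circle(B,4.00) ∩ circle(D,8.00): a=2.1853, h=3.3503
  candidates: C₊=(-0.1098,5.1644) cross=31.660; C₋=(-1.8946,-1.2941) cross=-31.660
  mode - wants cross < 0 → take C=(-1.8946,-1.2941) (cross=-31.660)
ex = (C−B)/|BC| = (0.3035,-0.9528); ey = (0.9528,0.3035)
P = B + 2.73·ex + 2.91·ey = (0.4927,0.7992)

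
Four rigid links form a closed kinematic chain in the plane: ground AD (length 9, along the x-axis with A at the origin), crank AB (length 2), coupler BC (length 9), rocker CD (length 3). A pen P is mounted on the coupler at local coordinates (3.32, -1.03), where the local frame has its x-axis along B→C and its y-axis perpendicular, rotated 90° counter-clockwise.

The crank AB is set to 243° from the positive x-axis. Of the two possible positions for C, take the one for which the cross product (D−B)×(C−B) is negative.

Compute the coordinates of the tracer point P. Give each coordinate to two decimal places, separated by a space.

2.27 -3.19

A=(0,0), D=(9.00,0)
B = A + 2.00·(cos243°, sin243°) = (-0.9080, -1.7820)
|BD| = 10.0670
circle(B,9.00) ∩ circle(D,3.00): a=8.6095, h=2.6222
  candidates: C₊=(7.1014,2.3228) cross=26.398; C₋=(8.0298,-2.8388) cross=-26.398
  mode - wants cross < 0 → take C=(8.0298,-2.8388) (cross=-26.398)
ex = (C−B)/|BC| = (0.9931,-0.1174); ey = (0.1174,0.9931)
P = B + 3.32·ex + -1.03·ey = (2.2681,-3.1947)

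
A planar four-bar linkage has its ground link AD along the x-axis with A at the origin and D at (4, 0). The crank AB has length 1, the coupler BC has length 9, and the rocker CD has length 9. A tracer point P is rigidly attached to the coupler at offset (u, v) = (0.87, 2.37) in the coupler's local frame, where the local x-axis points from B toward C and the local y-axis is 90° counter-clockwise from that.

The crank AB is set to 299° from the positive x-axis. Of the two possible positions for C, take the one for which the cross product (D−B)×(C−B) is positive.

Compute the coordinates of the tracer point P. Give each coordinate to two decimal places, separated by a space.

-1.92 -0.10

A=(0,0), D=(4.00,0)
B = A + 1.00·(cos299°, sin299°) = (0.4848, -0.8746)
|BD| = 3.6224
circle(B,9.00) ∩ circle(D,9.00): a=1.8112, h=8.8159
  candidates: C₊=(0.1138,8.1177) cross=31.934; C₋=(4.3710,-8.9924) cross=-31.934
  mode + wants cross > 0 → take C=(0.1138,8.1177) (cross=31.934)
ex = (C−B)/|BC| = (-0.0412,0.9992); ey = (-0.9992,-0.0412)
P = B + 0.87·ex + 2.37·ey = (-1.9190,-0.1031)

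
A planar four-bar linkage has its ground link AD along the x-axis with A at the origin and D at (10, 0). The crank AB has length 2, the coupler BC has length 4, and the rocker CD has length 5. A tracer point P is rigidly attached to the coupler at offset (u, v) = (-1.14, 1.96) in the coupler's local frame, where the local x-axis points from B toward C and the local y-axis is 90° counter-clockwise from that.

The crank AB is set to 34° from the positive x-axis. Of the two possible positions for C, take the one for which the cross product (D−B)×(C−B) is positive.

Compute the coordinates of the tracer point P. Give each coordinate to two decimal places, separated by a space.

A=(0,0), D=(10.00,0)
B = A + 2.00·(cos34°, sin34°) = (1.6581, 1.1184)
|BD| = 8.4166
circle(B,4.00) ∩ circle(D,5.00): a=3.6736, h=1.5826
  candidates: C₊=(5.5094,2.1988) cross=13.320; C₋=(5.0888,-0.9383) cross=-13.320
  mode + wants cross > 0 → take C=(5.5094,2.1988) (cross=13.320)
ex = (C−B)/|BC| = (0.9628,0.2701); ey = (-0.2701,0.9628)
P = B + -1.14·ex + 1.96·ey = (0.0311,2.6976)

0.03 2.70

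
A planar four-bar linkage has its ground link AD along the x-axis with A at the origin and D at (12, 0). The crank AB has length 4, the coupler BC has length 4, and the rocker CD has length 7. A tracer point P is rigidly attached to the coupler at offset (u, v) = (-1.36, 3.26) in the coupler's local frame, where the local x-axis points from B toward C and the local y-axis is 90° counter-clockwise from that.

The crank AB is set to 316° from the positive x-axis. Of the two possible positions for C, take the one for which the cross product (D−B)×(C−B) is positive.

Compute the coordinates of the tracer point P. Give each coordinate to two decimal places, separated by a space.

-0.60 -2.18

A=(0,0), D=(12.00,0)
B = A + 4.00·(cos316°, sin316°) = (2.8774, -2.7786)
|BD| = 9.5364
circle(B,4.00) ∩ circle(D,7.00): a=3.0380, h=2.6020
  candidates: C₊=(5.0254,0.5957) cross=24.814; C₋=(6.5417,-4.3826) cross=-24.814
  mode + wants cross > 0 → take C=(5.0254,0.5957) (cross=24.814)
ex = (C−B)/|BC| = (0.5370,0.8436); ey = (-0.8436,0.5370)
P = B + -1.36·ex + 3.26·ey = (-0.6030,-2.1753)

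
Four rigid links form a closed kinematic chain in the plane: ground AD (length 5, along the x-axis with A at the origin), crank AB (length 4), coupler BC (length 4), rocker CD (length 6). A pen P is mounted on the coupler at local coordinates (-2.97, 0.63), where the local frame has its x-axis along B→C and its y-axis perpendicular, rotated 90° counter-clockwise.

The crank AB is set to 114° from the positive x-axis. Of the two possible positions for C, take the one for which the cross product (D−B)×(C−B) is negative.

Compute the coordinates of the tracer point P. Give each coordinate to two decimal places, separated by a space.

-1.48 6.69

A=(0,0), D=(5.00,0)
B = A + 4.00·(cos114°, sin114°) = (-1.6269, 3.6542)
|BD| = 7.5677
circle(B,4.00) ∩ circle(D,6.00): a=2.4624, h=3.1522
  candidates: C₊=(2.0515,5.2255) cross=23.855; C₋=(-0.9927,-0.2952) cross=-23.855
  mode - wants cross < 0 → take C=(-0.9927,-0.2952) (cross=-23.855)
ex = (C−B)/|BC| = (0.1586,-0.9874); ey = (0.9874,0.1586)
P = B + -2.97·ex + 0.63·ey = (-1.4758,6.6865)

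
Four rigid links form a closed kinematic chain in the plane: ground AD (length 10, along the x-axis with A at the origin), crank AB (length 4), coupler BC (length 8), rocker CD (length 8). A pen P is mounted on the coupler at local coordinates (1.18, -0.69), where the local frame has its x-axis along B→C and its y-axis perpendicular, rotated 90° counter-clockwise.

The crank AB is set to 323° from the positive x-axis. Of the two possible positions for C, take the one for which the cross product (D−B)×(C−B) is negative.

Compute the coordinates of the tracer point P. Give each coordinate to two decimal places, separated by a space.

A=(0,0), D=(10.00,0)
B = A + 4.00·(cos323°, sin323°) = (3.1945, -2.4073)
|BD| = 7.2187
circle(B,8.00) ∩ circle(D,8.00): a=3.6093, h=7.1395
  candidates: C₊=(4.2164,5.5272) cross=51.538; C₋=(8.9781,-7.9345) cross=-51.538
  mode - wants cross < 0 → take C=(8.9781,-7.9345) (cross=-51.538)
ex = (C−B)/|BC| = (0.7229,-0.6909); ey = (0.6909,0.7229)
P = B + 1.18·ex + -0.69·ey = (3.5709,-3.7214)

3.57 -3.72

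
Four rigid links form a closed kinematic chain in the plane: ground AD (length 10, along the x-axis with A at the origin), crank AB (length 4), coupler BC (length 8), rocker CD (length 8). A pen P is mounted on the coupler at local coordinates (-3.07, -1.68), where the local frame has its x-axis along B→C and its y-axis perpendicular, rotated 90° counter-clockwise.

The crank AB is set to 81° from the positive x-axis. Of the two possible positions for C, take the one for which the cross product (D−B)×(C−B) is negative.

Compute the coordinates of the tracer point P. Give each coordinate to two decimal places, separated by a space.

-1.86 6.41

A=(0,0), D=(10.00,0)
B = A + 4.00·(cos81°, sin81°) = (0.6257, 3.9508)
|BD| = 10.1728
circle(B,8.00) ∩ circle(D,8.00): a=5.0864, h=6.1748
  candidates: C₊=(7.7110,7.6655) cross=62.815; C₋=(2.9148,-3.7148) cross=-62.815
  mode - wants cross < 0 → take C=(2.9148,-3.7148) (cross=-62.815)
ex = (C−B)/|BC| = (0.2861,-0.9582); ey = (0.9582,0.2861)
P = B + -3.07·ex + -1.68·ey = (-1.8624,6.4117)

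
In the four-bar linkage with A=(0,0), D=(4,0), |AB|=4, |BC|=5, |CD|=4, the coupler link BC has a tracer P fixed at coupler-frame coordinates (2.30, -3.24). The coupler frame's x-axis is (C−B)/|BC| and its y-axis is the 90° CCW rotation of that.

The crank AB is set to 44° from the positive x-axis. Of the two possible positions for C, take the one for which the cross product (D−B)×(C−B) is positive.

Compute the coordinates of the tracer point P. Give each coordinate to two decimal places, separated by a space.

A=(0,0), D=(4.00,0)
B = A + 4.00·(cos44°, sin44°) = (2.8774, 2.7786)
|BD| = 2.9969
circle(B,5.00) ∩ circle(D,4.00): a=3.0000, h=4.0000
  candidates: C₊=(7.7099,1.4955) cross=11.987; C₋=(0.2924,-1.5013) cross=-11.987
  mode + wants cross > 0 → take C=(7.7099,1.4955) (cross=11.987)
ex = (C−B)/|BC| = (0.9665,-0.2566); ey = (0.2566,0.9665)
P = B + 2.30·ex + -3.24·ey = (4.2689,-0.9431)

4.27 -0.94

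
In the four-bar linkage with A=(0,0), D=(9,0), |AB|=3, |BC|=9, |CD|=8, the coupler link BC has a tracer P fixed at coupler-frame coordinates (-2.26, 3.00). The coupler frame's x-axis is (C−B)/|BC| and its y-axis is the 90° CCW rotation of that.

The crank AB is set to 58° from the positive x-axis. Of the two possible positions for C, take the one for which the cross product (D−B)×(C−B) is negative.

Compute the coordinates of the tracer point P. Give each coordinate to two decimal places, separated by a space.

3.91 5.50

A=(0,0), D=(9.00,0)
B = A + 3.00·(cos58°, sin58°) = (1.5898, 2.5441)
|BD| = 7.8348
circle(B,9.00) ∩ circle(D,8.00): a=5.0023, h=7.4818
  candidates: C₊=(8.7505,7.9961) cross=58.618; C₋=(3.8915,-6.1565) cross=-58.618
  mode - wants cross < 0 → take C=(3.8915,-6.1565) (cross=-58.618)
ex = (C−B)/|BC| = (0.2557,-0.9667); ey = (0.9667,0.2557)
P = B + -2.26·ex + 3.00·ey = (3.9120,5.4962)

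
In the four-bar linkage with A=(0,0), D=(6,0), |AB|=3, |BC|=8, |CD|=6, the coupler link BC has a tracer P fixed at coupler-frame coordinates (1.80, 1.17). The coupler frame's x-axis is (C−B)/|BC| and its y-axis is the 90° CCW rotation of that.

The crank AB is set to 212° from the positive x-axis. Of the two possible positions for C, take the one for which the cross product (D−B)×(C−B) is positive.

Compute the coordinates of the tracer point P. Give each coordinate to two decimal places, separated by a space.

A=(0,0), D=(6.00,0)
B = A + 3.00·(cos212°, sin212°) = (-2.5441, -1.5898)
|BD| = 8.6908
circle(B,8.00) ∩ circle(D,6.00): a=5.9563, h=5.3407
  candidates: C₊=(2.3347,4.7503) cross=46.414; C₋=(4.2886,-5.7507) cross=-46.414
  mode + wants cross > 0 → take C=(2.3347,4.7503) (cross=46.414)
ex = (C−B)/|BC| = (0.6099,0.7925); ey = (-0.7925,0.6099)
P = B + 1.80·ex + 1.17·ey = (-2.3736,0.5503)

-2.37 0.55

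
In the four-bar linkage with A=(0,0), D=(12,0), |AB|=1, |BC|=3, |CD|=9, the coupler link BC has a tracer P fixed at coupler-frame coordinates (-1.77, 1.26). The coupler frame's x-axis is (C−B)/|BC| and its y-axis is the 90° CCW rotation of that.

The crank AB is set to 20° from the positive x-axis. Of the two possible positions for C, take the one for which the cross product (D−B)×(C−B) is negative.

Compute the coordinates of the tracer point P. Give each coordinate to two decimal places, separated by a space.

0.48 2.47

A=(0,0), D=(12.00,0)
B = A + 1.00·(cos20°, sin20°) = (0.9397, 0.3420)
|BD| = 11.0656
circle(B,3.00) ∩ circle(D,9.00): a=2.2795, h=1.9504
  candidates: C₊=(3.2784,2.2210) cross=21.582; C₋=(3.1578,-1.6779) cross=-21.582
  mode - wants cross < 0 → take C=(3.1578,-1.6779) (cross=-21.582)
ex = (C−B)/|BC| = (0.7394,-0.6733); ey = (0.6733,0.7394)
P = B + -1.77·ex + 1.26·ey = (0.4794,2.4654)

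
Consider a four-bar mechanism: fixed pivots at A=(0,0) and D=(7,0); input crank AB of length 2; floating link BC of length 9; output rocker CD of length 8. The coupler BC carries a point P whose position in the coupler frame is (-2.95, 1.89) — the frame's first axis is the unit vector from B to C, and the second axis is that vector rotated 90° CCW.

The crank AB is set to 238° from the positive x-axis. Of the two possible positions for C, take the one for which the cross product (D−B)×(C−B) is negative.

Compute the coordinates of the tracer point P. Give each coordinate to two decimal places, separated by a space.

A=(0,0), D=(7.00,0)
B = A + 2.00·(cos238°, sin238°) = (-1.0598, -1.6961)
|BD| = 8.2364
circle(B,9.00) ∩ circle(D,8.00): a=5.1502, h=7.3808
  candidates: C₊=(2.4601,6.5870) cross=60.791; C₋=(5.4999,-7.8581) cross=-60.791
  mode - wants cross < 0 → take C=(5.4999,-7.8581) (cross=-60.791)
ex = (C−B)/|BC| = (0.7289,-0.6847); ey = (0.6847,0.7289)
P = B + -2.95·ex + 1.89·ey = (-1.9159,1.7012)

-1.92 1.70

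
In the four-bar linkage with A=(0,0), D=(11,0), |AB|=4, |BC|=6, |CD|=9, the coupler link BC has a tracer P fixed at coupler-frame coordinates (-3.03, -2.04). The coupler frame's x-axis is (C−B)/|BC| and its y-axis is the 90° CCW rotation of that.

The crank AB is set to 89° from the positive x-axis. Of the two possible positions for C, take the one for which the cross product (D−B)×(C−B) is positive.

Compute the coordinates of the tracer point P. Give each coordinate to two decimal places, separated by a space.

-1.56 0.73

A=(0,0), D=(11.00,0)
B = A + 4.00·(cos89°, sin89°) = (0.0698, 3.9994)
|BD| = 11.6389
circle(B,6.00) ∩ circle(D,9.00): a=3.8863, h=4.5713
  candidates: C₊=(5.2903,6.9569) cross=53.205; C₋=(2.1486,-1.6290) cross=-53.205
  mode + wants cross > 0 → take C=(5.2903,6.9569) (cross=53.205)
ex = (C−B)/|BC| = (0.8701,0.4929); ey = (-0.4929,0.8701)
P = B + -3.03·ex + -2.04·ey = (-1.5610,0.7309)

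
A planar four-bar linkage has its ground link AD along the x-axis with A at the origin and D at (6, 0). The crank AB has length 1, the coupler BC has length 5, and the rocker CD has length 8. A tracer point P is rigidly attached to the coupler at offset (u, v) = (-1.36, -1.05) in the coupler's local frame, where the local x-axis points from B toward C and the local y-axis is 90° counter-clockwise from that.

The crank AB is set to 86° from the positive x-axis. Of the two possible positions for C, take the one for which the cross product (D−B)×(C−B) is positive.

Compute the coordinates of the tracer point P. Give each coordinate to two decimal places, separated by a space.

0.95 -0.48

A=(0,0), D=(6.00,0)
B = A + 1.00·(cos86°, sin86°) = (0.0698, 0.9976)
|BD| = 6.0136
circle(B,5.00) ∩ circle(D,8.00): a=-0.2359, h=4.9944
  candidates: C₊=(0.6656,5.9619) cross=30.034; C₋=(-0.9914,-3.8885) cross=-30.034
  mode + wants cross > 0 → take C=(0.6656,5.9619) (cross=30.034)
ex = (C−B)/|BC| = (0.1192,0.9929); ey = (-0.9929,0.1192)
P = B + -1.36·ex + -1.05·ey = (0.9502,-0.4779)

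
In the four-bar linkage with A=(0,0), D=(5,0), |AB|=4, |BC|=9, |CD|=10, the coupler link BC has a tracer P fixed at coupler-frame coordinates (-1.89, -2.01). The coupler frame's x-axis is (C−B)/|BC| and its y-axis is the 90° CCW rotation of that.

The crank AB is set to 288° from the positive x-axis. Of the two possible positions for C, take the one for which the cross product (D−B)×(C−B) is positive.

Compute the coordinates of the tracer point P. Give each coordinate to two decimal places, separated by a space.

A=(0,0), D=(5.00,0)
B = A + 4.00·(cos288°, sin288°) = (1.2361, -3.8042)
|BD| = 5.3516
circle(B,9.00) ∩ circle(D,10.00): a=0.9006, h=8.9548
  candidates: C₊=(-4.4961,3.1342) cross=47.922; C₋=(8.2351,-9.4622) cross=-47.922
  mode + wants cross > 0 → take C=(-4.4961,3.1342) (cross=47.922)
ex = (C−B)/|BC| = (-0.6369,0.7709); ey = (-0.7709,-0.6369)
P = B + -1.89·ex + -2.01·ey = (3.9894,-3.9811)

3.99 -3.98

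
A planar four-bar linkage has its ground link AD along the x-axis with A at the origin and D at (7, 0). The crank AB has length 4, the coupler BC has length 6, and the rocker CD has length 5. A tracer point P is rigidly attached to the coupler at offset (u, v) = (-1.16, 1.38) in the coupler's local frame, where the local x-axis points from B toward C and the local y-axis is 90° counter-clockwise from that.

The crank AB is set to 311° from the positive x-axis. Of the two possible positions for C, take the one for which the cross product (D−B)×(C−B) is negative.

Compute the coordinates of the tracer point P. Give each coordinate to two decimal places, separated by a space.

A=(0,0), D=(7.00,0)
B = A + 4.00·(cos311°, sin311°) = (2.6242, -3.0188)
|BD| = 5.3161
circle(B,6.00) ∩ circle(D,5.00): a=3.6926, h=4.7291
  candidates: C₊=(2.9782,2.9707) cross=25.140; C₋=(8.3492,-4.8145) cross=-25.140
  mode - wants cross < 0 → take C=(8.3492,-4.8145) (cross=-25.140)
ex = (C−B)/|BC| = (0.9542,-0.2993); ey = (0.2993,0.9542)
P = B + -1.16·ex + 1.38·ey = (1.9304,-1.3549)

1.93 -1.35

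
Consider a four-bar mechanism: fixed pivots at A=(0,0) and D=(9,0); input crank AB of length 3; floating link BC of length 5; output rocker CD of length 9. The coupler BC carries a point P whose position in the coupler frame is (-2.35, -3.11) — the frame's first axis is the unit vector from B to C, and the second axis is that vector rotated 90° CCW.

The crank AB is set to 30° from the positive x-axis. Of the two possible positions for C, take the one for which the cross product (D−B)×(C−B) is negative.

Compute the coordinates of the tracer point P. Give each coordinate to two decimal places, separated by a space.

A=(0,0), D=(9.00,0)
B = A + 3.00·(cos30°, sin30°) = (2.5981, 1.5000)
|BD| = 6.5753
circle(B,5.00) ∩ circle(D,9.00): a=-0.9707, h=4.9049
  candidates: C₊=(2.7719,6.4970) cross=32.251; C₋=(0.5340,-3.0541) cross=-32.251
  mode - wants cross < 0 → take C=(0.5340,-3.0541) (cross=-32.251)
ex = (C−B)/|BC| = (-0.4128,-0.9108); ey = (0.9108,-0.4128)
P = B + -2.35·ex + -3.11·ey = (0.7355,4.9243)

0.74 4.92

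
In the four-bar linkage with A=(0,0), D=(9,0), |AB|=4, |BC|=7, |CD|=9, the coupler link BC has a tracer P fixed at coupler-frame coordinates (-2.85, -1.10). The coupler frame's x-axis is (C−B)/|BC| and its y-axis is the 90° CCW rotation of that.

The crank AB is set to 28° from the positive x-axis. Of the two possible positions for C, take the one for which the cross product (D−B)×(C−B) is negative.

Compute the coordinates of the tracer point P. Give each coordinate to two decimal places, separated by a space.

A=(0,0), D=(9.00,0)
B = A + 4.00·(cos28°, sin28°) = (3.5318, 1.8779)
|BD| = 5.7817
circle(B,7.00) ∩ circle(D,9.00): a=0.1235, h=6.9989
  candidates: C₊=(5.9218,8.4572) cross=40.465; C₋=(1.3753,-4.7817) cross=-40.465
  mode - wants cross < 0 → take C=(1.3753,-4.7817) (cross=-40.465)
ex = (C−B)/|BC| = (-0.3081,-0.9514); ey = (0.9514,-0.3081)
P = B + -2.85·ex + -1.10·ey = (3.3633,4.9281)

3.36 4.93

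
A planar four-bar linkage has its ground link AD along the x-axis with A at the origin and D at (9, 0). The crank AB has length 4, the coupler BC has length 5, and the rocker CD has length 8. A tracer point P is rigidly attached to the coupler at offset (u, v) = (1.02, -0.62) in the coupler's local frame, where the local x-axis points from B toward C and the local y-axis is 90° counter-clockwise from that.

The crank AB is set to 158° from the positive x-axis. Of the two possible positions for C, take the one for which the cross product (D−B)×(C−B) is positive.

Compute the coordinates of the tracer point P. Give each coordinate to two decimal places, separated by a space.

-2.63 0.99

A=(0,0), D=(9.00,0)
B = A + 4.00·(cos158°, sin158°) = (-3.7087, 1.4984)
|BD| = 12.7968
circle(B,5.00) ∩ circle(D,8.00): a=4.8746, h=1.1129
  candidates: C₊=(1.2626,2.0329) cross=14.242; C₋=(1.0020,-0.1776) cross=-14.242
  mode + wants cross > 0 → take C=(1.2626,2.0329) (cross=14.242)
ex = (C−B)/|BC| = (0.9943,0.1069); ey = (-0.1069,0.9943)
P = B + 1.02·ex + -0.62·ey = (-2.6283,0.9910)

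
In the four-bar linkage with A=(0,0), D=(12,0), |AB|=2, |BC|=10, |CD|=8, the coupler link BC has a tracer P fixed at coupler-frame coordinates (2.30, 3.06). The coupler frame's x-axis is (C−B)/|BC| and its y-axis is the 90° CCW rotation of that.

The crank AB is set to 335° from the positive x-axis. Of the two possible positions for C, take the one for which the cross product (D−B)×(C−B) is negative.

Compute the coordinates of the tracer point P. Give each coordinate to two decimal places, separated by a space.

5.57 -0.10

A=(0,0), D=(12.00,0)
B = A + 2.00·(cos335°, sin335°) = (1.8126, -0.8452)
|BD| = 10.2224
circle(B,10.00) ∩ circle(D,8.00): a=6.8720, h=7.2646
  candidates: C₊=(8.0604,6.9628) cross=74.262; C₋=(9.2618,-7.5168) cross=-74.262
  mode - wants cross < 0 → take C=(9.2618,-7.5168) (cross=-74.262)
ex = (C−B)/|BC| = (0.7449,-0.6672); ey = (0.6672,0.7449)
P = B + 2.30·ex + 3.06·ey = (5.5674,-0.1002)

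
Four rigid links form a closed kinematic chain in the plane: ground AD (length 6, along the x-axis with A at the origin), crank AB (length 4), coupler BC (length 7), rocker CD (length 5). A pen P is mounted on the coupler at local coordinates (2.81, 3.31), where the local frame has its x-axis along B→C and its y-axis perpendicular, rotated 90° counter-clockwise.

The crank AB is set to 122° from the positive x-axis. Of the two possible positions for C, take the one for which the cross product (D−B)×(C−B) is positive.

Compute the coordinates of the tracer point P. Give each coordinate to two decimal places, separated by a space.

A=(0,0), D=(6.00,0)
B = A + 4.00·(cos122°, sin122°) = (-2.1197, 3.3922)
|BD| = 8.7998
circle(B,7.00) ∩ circle(D,5.00): a=5.7636, h=3.9726
  candidates: C₊=(4.7298,4.8360) cross=34.958; C₋=(1.6671,-2.4951) cross=-34.958
  mode + wants cross > 0 → take C=(4.7298,4.8360) (cross=34.958)
ex = (C−B)/|BC| = (0.9785,0.2063); ey = (-0.2063,0.9785)
P = B + 2.81·ex + 3.31·ey = (-0.0528,7.2106)

-0.05 7.21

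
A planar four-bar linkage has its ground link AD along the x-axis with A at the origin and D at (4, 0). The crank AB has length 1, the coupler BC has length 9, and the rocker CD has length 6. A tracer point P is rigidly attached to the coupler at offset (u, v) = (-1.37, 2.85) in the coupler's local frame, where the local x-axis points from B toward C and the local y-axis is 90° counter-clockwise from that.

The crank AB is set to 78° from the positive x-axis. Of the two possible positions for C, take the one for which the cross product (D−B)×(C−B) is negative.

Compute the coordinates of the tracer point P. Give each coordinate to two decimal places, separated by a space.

A=(0,0), D=(4.00,0)
B = A + 1.00·(cos78°, sin78°) = (0.2079, 0.9781)
|BD| = 3.9162
circle(B,9.00) ∩ circle(D,6.00): a=7.7035, h=4.6537
  candidates: C₊=(8.8296,3.5603) cross=18.225; C₋=(6.5049,-5.4521) cross=-18.225
  mode - wants cross < 0 → take C=(6.5049,-5.4521) (cross=-18.225)
ex = (C−B)/|BC| = (0.6997,-0.7145); ey = (0.7145,0.6997)
P = B + -1.37·ex + 2.85·ey = (1.2856,3.9510)

1.29 3.95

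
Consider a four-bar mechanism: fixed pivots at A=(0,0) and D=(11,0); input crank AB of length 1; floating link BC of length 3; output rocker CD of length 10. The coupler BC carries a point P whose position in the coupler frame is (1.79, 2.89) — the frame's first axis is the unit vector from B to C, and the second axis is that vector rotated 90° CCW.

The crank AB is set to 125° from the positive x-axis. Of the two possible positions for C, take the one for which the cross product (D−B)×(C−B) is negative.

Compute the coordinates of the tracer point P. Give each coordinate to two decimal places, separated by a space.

2.82 1.00

A=(0,0), D=(11.00,0)
B = A + 1.00·(cos125°, sin125°) = (-0.5736, 0.8192)
|BD| = 11.6025
circle(B,3.00) ∩ circle(D,10.00): a=1.8797, h=2.3381
  candidates: C₊=(1.4665,3.0187) cross=27.128; C₋=(1.1364,-1.6458) cross=-27.128
  mode - wants cross < 0 → take C=(1.1364,-1.6458) (cross=-27.128)
ex = (C−B)/|BC| = (0.5700,-0.8217); ey = (0.8217,0.5700)
P = B + 1.79·ex + 2.89·ey = (2.8213,0.9956)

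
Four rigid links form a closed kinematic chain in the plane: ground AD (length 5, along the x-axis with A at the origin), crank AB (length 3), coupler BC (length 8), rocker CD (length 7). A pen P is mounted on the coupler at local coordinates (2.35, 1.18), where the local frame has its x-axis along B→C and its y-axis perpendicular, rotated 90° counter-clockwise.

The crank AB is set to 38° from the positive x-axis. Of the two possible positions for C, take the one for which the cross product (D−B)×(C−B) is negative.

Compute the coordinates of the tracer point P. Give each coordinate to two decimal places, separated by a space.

A=(0,0), D=(5.00,0)
B = A + 3.00·(cos38°, sin38°) = (2.3640, 1.8470)
|BD| = 3.2186
circle(B,8.00) ∩ circle(D,7.00): a=3.9395, h=6.9628
  candidates: C₊=(9.5859,5.2886) cross=22.411; C₋=(1.5948,-6.1160) cross=-22.411
  mode - wants cross < 0 → take C=(1.5948,-6.1160) (cross=-22.411)
ex = (C−B)/|BC| = (-0.0961,-0.9954); ey = (0.9954,-0.0961)
P = B + 2.35·ex + 1.18·ey = (3.3126,-0.6056)

3.31 -0.61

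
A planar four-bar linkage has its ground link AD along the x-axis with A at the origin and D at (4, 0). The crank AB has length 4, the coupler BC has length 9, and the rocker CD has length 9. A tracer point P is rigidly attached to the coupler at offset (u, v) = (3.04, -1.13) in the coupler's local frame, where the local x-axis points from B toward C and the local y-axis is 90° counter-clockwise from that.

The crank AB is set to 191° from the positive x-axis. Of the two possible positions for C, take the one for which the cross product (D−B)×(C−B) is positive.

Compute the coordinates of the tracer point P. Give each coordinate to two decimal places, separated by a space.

-1.79 1.68

A=(0,0), D=(4.00,0)
B = A + 4.00·(cos191°, sin191°) = (-3.9265, -0.7632)
|BD| = 7.9632
circle(B,9.00) ∩ circle(D,9.00): a=3.9816, h=8.0714
  candidates: C₊=(-0.7369,7.6526) cross=64.274; C₋=(0.8104,-8.4158) cross=-64.274
  mode + wants cross > 0 → take C=(-0.7369,7.6526) (cross=64.274)
ex = (C−B)/|BC| = (0.3544,0.9351); ey = (-0.9351,0.3544)
P = B + 3.04·ex + -1.13·ey = (-1.7925,1.6790)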